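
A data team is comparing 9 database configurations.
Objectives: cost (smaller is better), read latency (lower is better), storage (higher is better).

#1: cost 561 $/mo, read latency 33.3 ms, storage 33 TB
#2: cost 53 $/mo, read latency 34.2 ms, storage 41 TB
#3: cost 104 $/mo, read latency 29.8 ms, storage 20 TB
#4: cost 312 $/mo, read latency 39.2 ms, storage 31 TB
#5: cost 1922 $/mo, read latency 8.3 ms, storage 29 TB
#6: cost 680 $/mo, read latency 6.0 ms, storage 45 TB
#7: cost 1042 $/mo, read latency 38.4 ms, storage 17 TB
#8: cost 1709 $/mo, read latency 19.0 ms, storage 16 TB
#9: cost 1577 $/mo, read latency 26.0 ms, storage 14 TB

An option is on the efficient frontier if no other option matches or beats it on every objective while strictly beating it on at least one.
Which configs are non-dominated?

#1: not dominated.
#2: not dominated (best cost).
#3: not dominated.
#4: dominated by #2 (cost 53≤312, read latency 34.2≤39.2, storage 41≥31).
#5: dominated by #6 (cost 680≤1922, read latency 6.0≤8.3, storage 45≥29).
#6: not dominated (best read latency).
#7: dominated by #1 (cost 561≤1042, read latency 33.3≤38.4, storage 33≥17).
#8: dominated by #6 (cost 680≤1709, read latency 6.0≤19.0, storage 45≥16).
#9: dominated by #6 (cost 680≤1577, read latency 6.0≤26.0, storage 45≥14).

#1, #2, #3, #6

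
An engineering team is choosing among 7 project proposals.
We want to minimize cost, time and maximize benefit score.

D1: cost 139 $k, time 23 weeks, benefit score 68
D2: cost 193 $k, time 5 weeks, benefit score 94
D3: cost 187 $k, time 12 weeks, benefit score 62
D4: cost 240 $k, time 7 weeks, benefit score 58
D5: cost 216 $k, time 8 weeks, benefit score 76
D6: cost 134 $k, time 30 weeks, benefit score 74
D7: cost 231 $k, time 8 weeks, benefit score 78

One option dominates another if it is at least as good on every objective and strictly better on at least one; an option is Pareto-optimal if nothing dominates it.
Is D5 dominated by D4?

D4 vs D5: D4 is worse on cost (240 vs 216), so it does not dominate D5.

No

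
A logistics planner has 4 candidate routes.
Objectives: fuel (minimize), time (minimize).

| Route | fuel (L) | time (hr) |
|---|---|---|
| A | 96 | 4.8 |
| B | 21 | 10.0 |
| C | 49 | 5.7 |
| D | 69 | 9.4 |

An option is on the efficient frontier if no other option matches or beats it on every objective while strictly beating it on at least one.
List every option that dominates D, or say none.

C: fuel 49≤69, time 5.7≤9.4 — dominates D.
Others (A, B) are each worse than D on at least one objective.

C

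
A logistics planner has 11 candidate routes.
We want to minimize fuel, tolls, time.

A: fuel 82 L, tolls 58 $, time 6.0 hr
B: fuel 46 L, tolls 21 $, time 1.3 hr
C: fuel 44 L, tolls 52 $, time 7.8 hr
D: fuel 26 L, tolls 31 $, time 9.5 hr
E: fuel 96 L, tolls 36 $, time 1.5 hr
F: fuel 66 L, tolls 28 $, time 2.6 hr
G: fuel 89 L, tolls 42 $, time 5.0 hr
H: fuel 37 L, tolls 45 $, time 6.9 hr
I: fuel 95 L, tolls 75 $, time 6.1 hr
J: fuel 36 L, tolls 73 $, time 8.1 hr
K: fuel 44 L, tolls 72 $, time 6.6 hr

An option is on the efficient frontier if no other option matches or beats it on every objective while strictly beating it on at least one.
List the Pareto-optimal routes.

B, D, H, J, K

A: dominated by B (fuel 46≤82, tolls 21≤58, time 1.3≤6.0).
B: not dominated (best tolls).
C: dominated by H (fuel 37≤44, tolls 45≤52, time 6.9≤7.8).
D: not dominated (best fuel).
E: dominated by B (fuel 46≤96, tolls 21≤36, time 1.3≤1.5).
F: dominated by B (fuel 46≤66, tolls 21≤28, time 1.3≤2.6).
G: dominated by B (fuel 46≤89, tolls 21≤42, time 1.3≤5.0).
H: not dominated.
I: dominated by A (fuel 82≤95, tolls 58≤75, time 6.0≤6.1).
J: not dominated.
K: not dominated.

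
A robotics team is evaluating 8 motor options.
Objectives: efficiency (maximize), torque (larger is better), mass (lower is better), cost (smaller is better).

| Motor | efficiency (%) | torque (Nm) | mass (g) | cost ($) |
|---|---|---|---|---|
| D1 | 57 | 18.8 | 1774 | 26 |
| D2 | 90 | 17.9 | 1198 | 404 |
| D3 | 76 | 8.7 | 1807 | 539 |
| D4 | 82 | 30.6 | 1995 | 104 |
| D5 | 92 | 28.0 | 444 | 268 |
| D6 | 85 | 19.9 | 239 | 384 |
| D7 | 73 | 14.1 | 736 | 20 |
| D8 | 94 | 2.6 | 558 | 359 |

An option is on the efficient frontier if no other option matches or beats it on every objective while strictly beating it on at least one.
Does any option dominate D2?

Yes

D5 vs D2: efficiency 92≥90, torque 28.0≥17.9, mass 444≤1198, cost 268≤404 — D5 is at least as good on every objective and strictly better on at least one, so D5 dominates D2.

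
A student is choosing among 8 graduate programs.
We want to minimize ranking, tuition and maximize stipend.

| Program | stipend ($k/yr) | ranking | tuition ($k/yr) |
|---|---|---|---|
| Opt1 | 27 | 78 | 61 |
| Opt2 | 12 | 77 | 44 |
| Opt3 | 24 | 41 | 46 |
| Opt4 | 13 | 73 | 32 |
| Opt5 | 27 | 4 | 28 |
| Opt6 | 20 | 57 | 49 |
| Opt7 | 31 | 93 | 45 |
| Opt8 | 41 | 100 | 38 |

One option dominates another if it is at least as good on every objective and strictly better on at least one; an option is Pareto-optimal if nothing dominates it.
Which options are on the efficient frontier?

Opt5, Opt7, Opt8

Opt1: dominated by Opt5 (stipend 27≥27, ranking 4≤78, tuition 28≤61).
Opt2: dominated by Opt4 (stipend 13≥12, ranking 73≤77, tuition 32≤44).
Opt3: dominated by Opt5 (stipend 27≥24, ranking 4≤41, tuition 28≤46).
Opt4: dominated by Opt5 (stipend 27≥13, ranking 4≤73, tuition 28≤32).
Opt5: not dominated (best ranking).
Opt6: dominated by Opt3 (stipend 24≥20, ranking 41≤57, tuition 46≤49).
Opt7: not dominated.
Opt8: not dominated (best stipend).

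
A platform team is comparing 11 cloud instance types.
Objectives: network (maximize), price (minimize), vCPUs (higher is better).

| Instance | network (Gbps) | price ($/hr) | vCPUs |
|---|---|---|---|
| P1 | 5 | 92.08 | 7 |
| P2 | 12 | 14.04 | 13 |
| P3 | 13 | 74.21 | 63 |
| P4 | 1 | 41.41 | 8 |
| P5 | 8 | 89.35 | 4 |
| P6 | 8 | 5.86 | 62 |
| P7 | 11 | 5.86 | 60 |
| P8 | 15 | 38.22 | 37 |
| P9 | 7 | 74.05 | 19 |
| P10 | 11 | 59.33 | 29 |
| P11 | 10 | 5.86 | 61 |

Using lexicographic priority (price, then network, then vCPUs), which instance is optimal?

First minimize price: best is 5.86, kept {P6, P7, P11}.
Then maximize network: best is 11, kept {P7}.

P7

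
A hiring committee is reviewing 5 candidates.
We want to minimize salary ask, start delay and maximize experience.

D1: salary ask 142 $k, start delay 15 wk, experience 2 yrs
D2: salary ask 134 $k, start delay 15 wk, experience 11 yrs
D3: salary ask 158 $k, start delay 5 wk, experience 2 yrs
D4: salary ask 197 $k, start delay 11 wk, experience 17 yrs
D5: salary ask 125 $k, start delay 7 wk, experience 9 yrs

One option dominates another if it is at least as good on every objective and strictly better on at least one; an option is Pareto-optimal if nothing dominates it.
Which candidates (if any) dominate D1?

D2, D5

D2: salary ask 134≤142, start delay 15≤15, experience 11≥2 — dominates D1.
D5: salary ask 125≤142, start delay 7≤15, experience 9≥2 — dominates D1.
Others (D3, D4) are each worse than D1 on at least one objective.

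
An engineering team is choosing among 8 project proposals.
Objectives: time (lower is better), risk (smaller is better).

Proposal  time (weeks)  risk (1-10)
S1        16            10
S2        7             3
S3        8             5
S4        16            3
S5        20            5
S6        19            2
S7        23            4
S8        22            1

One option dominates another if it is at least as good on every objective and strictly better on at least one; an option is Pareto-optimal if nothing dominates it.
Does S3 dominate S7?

S3 vs S7: S3 is worse on risk (5 vs 4), so it does not dominate S7.

No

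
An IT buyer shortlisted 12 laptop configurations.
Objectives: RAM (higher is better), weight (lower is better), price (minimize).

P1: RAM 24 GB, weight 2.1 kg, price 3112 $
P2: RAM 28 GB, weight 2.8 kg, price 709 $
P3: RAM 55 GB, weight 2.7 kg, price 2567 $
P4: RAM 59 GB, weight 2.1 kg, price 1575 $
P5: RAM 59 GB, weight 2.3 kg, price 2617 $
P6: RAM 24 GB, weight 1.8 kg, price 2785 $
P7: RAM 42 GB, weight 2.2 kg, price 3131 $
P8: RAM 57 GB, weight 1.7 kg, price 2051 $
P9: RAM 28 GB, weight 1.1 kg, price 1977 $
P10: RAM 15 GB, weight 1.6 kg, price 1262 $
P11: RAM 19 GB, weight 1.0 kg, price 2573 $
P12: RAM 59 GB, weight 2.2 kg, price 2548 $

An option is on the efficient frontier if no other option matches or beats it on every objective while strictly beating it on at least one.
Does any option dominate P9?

P1: worse on RAM (24 vs 28).
P2: worse on weight (2.8 vs 1.1).
P3: worse on weight (2.7 vs 1.1).
P4: worse on weight (2.1 vs 1.1).
P5: worse on weight (2.3 vs 1.1).
P6: worse on RAM (24 vs 28).
P7: worse on weight (2.2 vs 1.1).
P8: worse on weight (1.7 vs 1.1).
P10: worse on RAM (15 vs 28).
P11: worse on RAM (19 vs 28).
P12: worse on weight (2.2 vs 1.1).
No option is at least as good as P9 on every objective and strictly better on one.

No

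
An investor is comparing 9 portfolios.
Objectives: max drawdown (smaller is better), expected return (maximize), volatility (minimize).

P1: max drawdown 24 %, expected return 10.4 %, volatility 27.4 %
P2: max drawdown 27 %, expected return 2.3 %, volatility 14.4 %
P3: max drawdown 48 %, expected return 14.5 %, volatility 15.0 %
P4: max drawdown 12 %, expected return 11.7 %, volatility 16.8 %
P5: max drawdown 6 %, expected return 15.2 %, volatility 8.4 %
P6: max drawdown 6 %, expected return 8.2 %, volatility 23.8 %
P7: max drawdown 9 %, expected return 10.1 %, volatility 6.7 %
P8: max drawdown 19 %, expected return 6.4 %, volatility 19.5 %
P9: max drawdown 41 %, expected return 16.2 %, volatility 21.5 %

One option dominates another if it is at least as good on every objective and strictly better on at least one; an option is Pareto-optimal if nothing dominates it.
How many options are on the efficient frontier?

P1: dominated by P4 (max drawdown 12≤24, expected return 11.7≥10.4, volatility 16.8≤27.4).
P2: dominated by P5 (max drawdown 6≤27, expected return 15.2≥2.3, volatility 8.4≤14.4).
P3: dominated by P5 (max drawdown 6≤48, expected return 15.2≥14.5, volatility 8.4≤15.0).
P4: dominated by P5 (max drawdown 6≤12, expected return 15.2≥11.7, volatility 8.4≤16.8).
P5: not dominated.
P6: dominated by P5 (max drawdown 6≤6, expected return 15.2≥8.2, volatility 8.4≤23.8).
P7: not dominated (best volatility).
P8: dominated by P4 (max drawdown 12≤19, expected return 11.7≥6.4, volatility 16.8≤19.5).
P9: not dominated (best expected return).
Pareto-optimal: P5, P7, P9 → 3.

3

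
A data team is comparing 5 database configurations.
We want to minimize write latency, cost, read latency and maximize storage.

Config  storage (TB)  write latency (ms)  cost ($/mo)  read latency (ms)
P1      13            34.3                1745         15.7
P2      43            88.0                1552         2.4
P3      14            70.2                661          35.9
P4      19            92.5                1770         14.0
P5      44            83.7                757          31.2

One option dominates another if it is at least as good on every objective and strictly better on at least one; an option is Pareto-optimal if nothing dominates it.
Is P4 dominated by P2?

P2 vs P4: storage 43≥19, write latency 88.0≤92.5, cost 1552≤1770, read latency 2.4≤14.0 — P2 is at least as good on every objective with at least one strict improvement.

Yes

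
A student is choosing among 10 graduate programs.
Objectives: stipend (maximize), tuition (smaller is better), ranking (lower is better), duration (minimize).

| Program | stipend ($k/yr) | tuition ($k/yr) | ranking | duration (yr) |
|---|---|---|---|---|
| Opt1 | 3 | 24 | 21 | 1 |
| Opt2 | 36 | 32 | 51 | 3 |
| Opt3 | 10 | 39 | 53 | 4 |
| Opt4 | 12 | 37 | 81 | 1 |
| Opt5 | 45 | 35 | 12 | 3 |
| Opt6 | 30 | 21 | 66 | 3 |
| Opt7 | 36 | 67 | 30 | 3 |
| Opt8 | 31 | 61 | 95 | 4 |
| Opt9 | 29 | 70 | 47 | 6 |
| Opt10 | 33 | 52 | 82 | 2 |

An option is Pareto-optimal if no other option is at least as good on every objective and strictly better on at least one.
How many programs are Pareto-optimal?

6

Opt1: not dominated.
Opt2: not dominated.
Opt3: dominated by Opt2 (stipend 36≥10, tuition 32≤39, ranking 51≤53, duration 3≤4).
Opt4: not dominated.
Opt5: not dominated (best stipend).
Opt6: not dominated (best tuition).
Opt7: dominated by Opt5 (stipend 45≥36, tuition 35≤67, ranking 12≤30, duration 3≤3).
Opt8: dominated by Opt2 (stipend 36≥31, tuition 32≤61, ranking 51≤95, duration 3≤4).
Opt9: dominated by Opt5 (stipend 45≥29, tuition 35≤70, ranking 12≤47, duration 3≤6).
Opt10: not dominated.
Pareto-optimal: Opt1, Opt2, Opt4, Opt5, Opt6, Opt10 → 6.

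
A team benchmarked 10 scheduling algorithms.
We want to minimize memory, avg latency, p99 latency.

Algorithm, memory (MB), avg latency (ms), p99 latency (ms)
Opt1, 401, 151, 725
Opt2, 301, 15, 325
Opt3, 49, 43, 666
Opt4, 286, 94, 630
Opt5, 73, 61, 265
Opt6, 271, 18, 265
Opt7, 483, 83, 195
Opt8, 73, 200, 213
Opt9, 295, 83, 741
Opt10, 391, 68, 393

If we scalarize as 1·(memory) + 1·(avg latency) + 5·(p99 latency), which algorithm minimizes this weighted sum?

Opt8

Opt1: 1·401 + 1·151 + 5·725 = 4177
Opt2: 1·301 + 1·15 + 5·325 = 1941
Opt3: 1·49 + 1·43 + 5·666 = 3422
Opt4: 1·286 + 1·94 + 5·630 = 3530
Opt5: 1·73 + 1·61 + 5·265 = 1459
Opt6: 1·271 + 1·18 + 5·265 = 1614
Opt7: 1·483 + 1·83 + 5·195 = 1541
Opt8: 1·73 + 1·200 + 5·213 = 1338
Opt9: 1·295 + 1·83 + 5·741 = 4083
Opt10: 1·391 + 1·68 + 5·393 = 2424
Lowest: Opt8 at 1338.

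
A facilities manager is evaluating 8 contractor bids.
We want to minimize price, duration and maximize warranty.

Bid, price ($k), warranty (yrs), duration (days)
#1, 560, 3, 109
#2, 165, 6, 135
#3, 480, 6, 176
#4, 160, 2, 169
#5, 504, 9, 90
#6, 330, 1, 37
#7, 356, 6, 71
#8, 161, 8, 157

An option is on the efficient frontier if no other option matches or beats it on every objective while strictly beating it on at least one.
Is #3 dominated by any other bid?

#2 vs #3: price 165≤480, warranty 6≥6, duration 135≤176 — #2 is at least as good on every objective and strictly better on at least one, so #2 dominates #3.

Yes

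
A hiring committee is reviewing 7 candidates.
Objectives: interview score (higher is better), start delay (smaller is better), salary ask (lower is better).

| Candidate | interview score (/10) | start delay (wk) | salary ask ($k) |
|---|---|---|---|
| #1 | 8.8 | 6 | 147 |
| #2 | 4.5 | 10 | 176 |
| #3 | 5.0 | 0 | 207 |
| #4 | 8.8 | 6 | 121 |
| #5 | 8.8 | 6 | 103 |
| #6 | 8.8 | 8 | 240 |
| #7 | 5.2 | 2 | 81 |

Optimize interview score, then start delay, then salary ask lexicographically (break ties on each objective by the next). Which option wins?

#5

First maximize interview score: best is 8.8, kept {#1, #4, #5, #6}.
Then minimize start delay: best is 6, kept {#1, #4, #5}.
Then minimize salary ask: best is 103, kept {#5}.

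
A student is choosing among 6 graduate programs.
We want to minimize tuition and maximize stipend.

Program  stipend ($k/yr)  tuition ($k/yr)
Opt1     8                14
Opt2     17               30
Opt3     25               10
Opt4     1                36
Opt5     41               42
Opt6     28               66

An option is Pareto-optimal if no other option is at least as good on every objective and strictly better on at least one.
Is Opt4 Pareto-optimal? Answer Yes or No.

Opt1 vs Opt4: stipend 8≥1, tuition 14≤36 — Opt1 is at least as good on every objective and strictly better on at least one, so Opt1 dominates Opt4.

No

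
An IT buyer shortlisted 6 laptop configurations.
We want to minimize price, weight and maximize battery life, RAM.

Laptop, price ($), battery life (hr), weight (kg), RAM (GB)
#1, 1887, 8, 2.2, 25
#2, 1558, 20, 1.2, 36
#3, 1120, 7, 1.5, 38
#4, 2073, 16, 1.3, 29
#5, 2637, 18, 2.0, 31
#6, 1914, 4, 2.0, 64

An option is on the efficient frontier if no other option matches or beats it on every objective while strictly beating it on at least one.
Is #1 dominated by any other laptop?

#2 vs #1: price 1558≤1887, battery life 20≥8, weight 1.2≤2.2, RAM 36≥25 — #2 is at least as good on every objective and strictly better on at least one, so #2 dominates #1.

Yes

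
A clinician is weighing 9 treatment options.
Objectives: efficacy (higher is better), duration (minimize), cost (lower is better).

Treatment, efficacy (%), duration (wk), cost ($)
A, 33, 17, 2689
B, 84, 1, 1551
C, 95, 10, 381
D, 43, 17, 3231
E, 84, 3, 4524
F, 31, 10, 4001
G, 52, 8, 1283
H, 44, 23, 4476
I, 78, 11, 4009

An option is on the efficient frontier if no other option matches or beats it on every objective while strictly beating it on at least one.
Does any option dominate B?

A: worse on efficacy (33 vs 84).
C: worse on duration (10 vs 1).
D: worse on efficacy (43 vs 84).
E: worse on duration (3 vs 1).
F: worse on efficacy (31 vs 84).
G: worse on efficacy (52 vs 84).
H: worse on efficacy (44 vs 84).
I: worse on efficacy (78 vs 84).
No option is at least as good as B on every objective and strictly better on one.

No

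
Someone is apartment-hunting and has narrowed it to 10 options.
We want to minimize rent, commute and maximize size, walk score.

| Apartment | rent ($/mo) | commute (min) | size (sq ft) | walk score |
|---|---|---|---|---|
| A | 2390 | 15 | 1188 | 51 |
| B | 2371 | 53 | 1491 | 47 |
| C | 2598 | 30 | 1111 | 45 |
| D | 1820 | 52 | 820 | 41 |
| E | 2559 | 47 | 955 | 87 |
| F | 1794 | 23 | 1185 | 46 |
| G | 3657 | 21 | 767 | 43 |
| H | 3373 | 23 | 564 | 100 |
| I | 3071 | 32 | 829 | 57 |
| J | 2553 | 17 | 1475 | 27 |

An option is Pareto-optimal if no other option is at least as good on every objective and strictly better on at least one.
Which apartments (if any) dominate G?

A

A: rent 2390≤3657, commute 15≤21, size 1188≥767, walk score 51≥43 — dominates G.
Others (B, C, D, E, F, H, I, J) are each worse than G on at least one objective.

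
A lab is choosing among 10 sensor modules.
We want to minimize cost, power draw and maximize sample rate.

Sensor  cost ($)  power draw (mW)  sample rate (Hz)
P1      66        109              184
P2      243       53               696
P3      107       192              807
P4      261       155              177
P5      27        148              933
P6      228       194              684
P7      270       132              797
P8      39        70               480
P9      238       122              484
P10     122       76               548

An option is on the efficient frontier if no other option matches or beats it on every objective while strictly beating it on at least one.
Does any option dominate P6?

P3 vs P6: cost 107≤228, power draw 192≤194, sample rate 807≥684 — P3 is at least as good on every objective and strictly better on at least one, so P3 dominates P6.

Yes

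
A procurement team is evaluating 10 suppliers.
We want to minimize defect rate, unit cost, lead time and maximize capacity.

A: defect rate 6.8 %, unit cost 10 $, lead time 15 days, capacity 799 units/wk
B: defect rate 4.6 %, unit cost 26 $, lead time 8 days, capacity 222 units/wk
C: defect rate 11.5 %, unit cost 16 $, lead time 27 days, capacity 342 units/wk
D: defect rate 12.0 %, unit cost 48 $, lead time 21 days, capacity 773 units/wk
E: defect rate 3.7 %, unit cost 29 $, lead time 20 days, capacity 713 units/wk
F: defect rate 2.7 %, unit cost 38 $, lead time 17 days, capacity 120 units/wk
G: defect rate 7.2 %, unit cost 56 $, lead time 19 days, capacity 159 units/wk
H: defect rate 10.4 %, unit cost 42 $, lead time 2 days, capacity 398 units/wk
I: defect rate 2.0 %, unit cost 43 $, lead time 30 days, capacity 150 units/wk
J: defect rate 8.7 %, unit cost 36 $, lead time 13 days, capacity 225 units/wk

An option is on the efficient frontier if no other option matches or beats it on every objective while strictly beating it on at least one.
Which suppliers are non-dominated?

A: not dominated (best unit cost).
B: not dominated.
C: dominated by A (defect rate 6.8≤11.5, unit cost 10≤16, lead time 15≤27, capacity 799≥342).
D: dominated by A (defect rate 6.8≤12.0, unit cost 10≤48, lead time 15≤21, capacity 799≥773).
E: not dominated.
F: not dominated.
G: dominated by A (defect rate 6.8≤7.2, unit cost 10≤56, lead time 15≤19, capacity 799≥159).
H: not dominated (best lead time).
I: not dominated (best defect rate).
J: not dominated.

A, B, E, F, H, I, J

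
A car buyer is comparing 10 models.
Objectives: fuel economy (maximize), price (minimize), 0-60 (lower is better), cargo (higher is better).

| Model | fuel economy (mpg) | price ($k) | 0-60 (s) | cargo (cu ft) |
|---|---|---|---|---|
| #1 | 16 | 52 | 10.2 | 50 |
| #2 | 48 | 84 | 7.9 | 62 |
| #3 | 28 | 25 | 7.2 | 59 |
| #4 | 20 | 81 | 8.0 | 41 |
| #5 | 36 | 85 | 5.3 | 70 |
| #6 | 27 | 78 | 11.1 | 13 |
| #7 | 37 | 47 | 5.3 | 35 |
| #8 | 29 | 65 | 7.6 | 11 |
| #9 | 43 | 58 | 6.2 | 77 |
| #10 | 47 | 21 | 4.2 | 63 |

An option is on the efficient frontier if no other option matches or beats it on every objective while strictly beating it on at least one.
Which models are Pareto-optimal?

#2, #5, #9, #10

#1: dominated by #3 (fuel economy 28≥16, price 25≤52, 0-60 7.2≤10.2, cargo 59≥50).
#2: not dominated (best fuel economy).
#3: dominated by #10 (fuel economy 47≥28, price 21≤25, 0-60 4.2≤7.2, cargo 63≥59).
#4: dominated by #3 (fuel economy 28≥20, price 25≤81, 0-60 7.2≤8.0, cargo 59≥41).
#5: not dominated.
#6: dominated by #3 (fuel economy 28≥27, price 25≤78, 0-60 7.2≤11.1, cargo 59≥13).
#7: dominated by #10 (fuel economy 47≥37, price 21≤47, 0-60 4.2≤5.3, cargo 63≥35).
#8: dominated by #7 (fuel economy 37≥29, price 47≤65, 0-60 5.3≤7.6, cargo 35≥11).
#9: not dominated (best cargo).
#10: not dominated (best price).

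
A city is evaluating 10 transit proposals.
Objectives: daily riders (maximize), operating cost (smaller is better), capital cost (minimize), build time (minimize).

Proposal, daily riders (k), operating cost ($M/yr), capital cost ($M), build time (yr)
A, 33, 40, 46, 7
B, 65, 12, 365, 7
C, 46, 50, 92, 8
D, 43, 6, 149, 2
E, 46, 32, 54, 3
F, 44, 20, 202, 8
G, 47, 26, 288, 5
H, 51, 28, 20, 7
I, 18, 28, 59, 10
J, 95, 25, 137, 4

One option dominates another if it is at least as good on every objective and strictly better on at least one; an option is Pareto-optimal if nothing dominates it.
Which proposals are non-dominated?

B, D, E, F, H, J

A: dominated by H (daily riders 51≥33, operating cost 28≤40, capital cost 20≤46, build time 7≤7).
B: not dominated.
C: dominated by E (daily riders 46≥46, operating cost 32≤50, capital cost 54≤92, build time 3≤8).
D: not dominated (best operating cost).
E: not dominated.
F: not dominated.
G: dominated by J (daily riders 95≥47, operating cost 25≤26, capital cost 137≤288, build time 4≤5).
H: not dominated (best capital cost).
I: dominated by H (daily riders 51≥18, operating cost 28≤28, capital cost 20≤59, build time 7≤10).
J: not dominated (best daily riders).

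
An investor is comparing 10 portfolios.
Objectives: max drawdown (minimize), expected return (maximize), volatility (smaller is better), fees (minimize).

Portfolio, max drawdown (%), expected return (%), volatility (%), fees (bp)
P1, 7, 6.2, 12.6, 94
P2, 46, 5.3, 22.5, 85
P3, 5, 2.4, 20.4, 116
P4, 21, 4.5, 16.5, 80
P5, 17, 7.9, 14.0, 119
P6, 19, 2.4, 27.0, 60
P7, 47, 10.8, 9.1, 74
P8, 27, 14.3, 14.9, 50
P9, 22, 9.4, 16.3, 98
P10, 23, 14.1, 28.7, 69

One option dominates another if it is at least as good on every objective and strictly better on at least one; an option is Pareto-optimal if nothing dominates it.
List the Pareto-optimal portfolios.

P1, P3, P4, P5, P6, P7, P8, P9, P10

P1: not dominated.
P2: dominated by P8 (max drawdown 27≤46, expected return 14.3≥5.3, volatility 14.9≤22.5, fees 50≤85).
P3: not dominated (best max drawdown).
P4: not dominated.
P5: not dominated.
P6: not dominated.
P7: not dominated (best volatility).
P8: not dominated (best expected return).
P9: not dominated.
P10: not dominated.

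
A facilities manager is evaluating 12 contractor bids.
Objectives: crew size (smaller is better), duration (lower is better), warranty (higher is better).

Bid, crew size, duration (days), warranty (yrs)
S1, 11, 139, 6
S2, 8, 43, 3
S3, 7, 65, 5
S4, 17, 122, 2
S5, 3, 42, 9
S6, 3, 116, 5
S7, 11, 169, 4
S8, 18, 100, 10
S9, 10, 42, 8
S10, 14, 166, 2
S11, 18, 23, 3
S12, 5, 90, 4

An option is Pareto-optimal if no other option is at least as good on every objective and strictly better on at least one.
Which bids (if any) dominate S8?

S1: worse on duration (139 vs 100).
S2: worse on warranty (3 vs 10).
S3: worse on warranty (5 vs 10).
S4: worse on duration (122 vs 100).
S5: worse on warranty (9 vs 10).
S6: worse on duration (116 vs 100).
S7: worse on duration (169 vs 100).
S9: worse on warranty (8 vs 10).
S10: worse on duration (166 vs 100).
S11: worse on warranty (3 vs 10).
S12: worse on warranty (4 vs 10).
No option dominates S8.

none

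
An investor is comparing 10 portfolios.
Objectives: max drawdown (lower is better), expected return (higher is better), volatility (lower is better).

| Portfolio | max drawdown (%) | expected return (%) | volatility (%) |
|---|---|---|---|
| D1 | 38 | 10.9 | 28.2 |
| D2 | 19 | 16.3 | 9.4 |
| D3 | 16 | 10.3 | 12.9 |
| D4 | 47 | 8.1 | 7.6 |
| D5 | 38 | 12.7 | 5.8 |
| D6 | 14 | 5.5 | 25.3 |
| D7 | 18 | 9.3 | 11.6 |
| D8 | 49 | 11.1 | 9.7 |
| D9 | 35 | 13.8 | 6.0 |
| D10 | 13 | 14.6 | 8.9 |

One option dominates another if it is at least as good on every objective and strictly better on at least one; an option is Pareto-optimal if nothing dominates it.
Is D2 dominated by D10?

D10 vs D2: D10 is worse on expected return (14.6 vs 16.3), so it does not dominate D2.

No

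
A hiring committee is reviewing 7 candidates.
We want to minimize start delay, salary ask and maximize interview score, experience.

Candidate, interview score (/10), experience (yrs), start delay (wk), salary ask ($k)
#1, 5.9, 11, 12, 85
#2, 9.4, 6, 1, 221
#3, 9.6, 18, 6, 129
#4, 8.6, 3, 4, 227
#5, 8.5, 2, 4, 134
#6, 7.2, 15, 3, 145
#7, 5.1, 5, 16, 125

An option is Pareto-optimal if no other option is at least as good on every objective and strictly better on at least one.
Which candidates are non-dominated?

#1, #2, #3, #5, #6

#1: not dominated (best salary ask).
#2: not dominated (best start delay).
#3: not dominated (best interview score).
#4: dominated by #2 (interview score 9.4≥8.6, experience 6≥3, start delay 1≤4, salary ask 221≤227).
#5: not dominated.
#6: not dominated.
#7: dominated by #1 (interview score 5.9≥5.1, experience 11≥5, start delay 12≤16, salary ask 85≤125).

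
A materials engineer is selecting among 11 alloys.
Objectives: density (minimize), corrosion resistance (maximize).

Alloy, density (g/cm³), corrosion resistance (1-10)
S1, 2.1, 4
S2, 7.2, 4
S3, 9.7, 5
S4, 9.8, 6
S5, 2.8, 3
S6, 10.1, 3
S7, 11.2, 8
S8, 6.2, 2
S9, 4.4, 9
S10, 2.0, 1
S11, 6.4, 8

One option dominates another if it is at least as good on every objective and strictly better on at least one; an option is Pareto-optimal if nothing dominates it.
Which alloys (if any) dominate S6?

S1: density 2.1≤10.1, corrosion resistance 4≥3 — dominates S6.
S2: density 7.2≤10.1, corrosion resistance 4≥3 — dominates S6.
S3: density 9.7≤10.1, corrosion resistance 5≥3 — dominates S6.
S4: density 9.8≤10.1, corrosion resistance 6≥3 — dominates S6.
S5: density 2.8≤10.1, corrosion resistance 3≥3 — dominates S6.
S9: density 4.4≤10.1, corrosion resistance 9≥3 — dominates S6.
S11: density 6.4≤10.1, corrosion resistance 8≥3 — dominates S6.
Others (S7, S8, S10) are each worse than S6 on at least one objective.

S1, S2, S3, S4, S5, S9, S11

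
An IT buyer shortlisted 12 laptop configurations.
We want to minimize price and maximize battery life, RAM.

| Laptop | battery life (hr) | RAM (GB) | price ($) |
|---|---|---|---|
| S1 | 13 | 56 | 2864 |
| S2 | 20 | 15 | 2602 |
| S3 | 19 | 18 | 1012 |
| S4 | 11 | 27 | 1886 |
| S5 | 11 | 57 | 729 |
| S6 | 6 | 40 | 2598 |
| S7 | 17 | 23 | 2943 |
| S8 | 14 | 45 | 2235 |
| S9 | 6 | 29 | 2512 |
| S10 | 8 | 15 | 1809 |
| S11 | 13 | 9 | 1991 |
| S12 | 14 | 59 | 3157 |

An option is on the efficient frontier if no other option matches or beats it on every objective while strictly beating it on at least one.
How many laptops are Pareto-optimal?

S1: not dominated.
S2: not dominated (best battery life).
S3: not dominated.
S4: dominated by S5 (battery life 11≥11, RAM 57≥27, price 729≤1886).
S5: not dominated (best price).
S6: dominated by S5 (battery life 11≥6, RAM 57≥40, price 729≤2598).
S7: not dominated.
S8: not dominated.
S9: dominated by S5 (battery life 11≥6, RAM 57≥29, price 729≤2512).
S10: dominated by S3 (battery life 19≥8, RAM 18≥15, price 1012≤1809).
S11: dominated by S3 (battery life 19≥13, RAM 18≥9, price 1012≤1991).
S12: not dominated (best RAM).
Pareto-optimal: S1, S2, S3, S5, S7, S8, S12 → 7.

7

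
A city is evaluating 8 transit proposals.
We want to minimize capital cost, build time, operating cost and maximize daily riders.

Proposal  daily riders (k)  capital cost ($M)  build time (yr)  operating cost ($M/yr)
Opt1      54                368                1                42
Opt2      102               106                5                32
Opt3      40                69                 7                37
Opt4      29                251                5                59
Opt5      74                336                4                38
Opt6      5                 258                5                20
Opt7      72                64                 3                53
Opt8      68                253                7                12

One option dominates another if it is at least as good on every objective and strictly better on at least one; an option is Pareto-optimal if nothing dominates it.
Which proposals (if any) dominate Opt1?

Opt2: worse on build time (5 vs 1).
Opt3: worse on daily riders (40 vs 54).
Opt4: worse on daily riders (29 vs 54).
Opt5: worse on build time (4 vs 1).
Opt6: worse on daily riders (5 vs 54).
Opt7: worse on build time (3 vs 1).
Opt8: worse on build time (7 vs 1).
No option dominates Opt1.

none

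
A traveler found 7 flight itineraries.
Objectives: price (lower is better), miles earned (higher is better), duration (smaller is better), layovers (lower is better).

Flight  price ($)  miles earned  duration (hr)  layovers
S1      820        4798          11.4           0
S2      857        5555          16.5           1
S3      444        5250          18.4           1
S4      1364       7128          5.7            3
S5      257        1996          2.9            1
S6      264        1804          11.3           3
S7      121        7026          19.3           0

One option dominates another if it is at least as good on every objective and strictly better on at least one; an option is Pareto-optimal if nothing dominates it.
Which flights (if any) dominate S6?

S5: price 257≤264, miles earned 1996≥1804, duration 2.9≤11.3, layovers 1≤3 — dominates S6.
Others (S1, S2, S3, S4, S7) are each worse than S6 on at least one objective.

S5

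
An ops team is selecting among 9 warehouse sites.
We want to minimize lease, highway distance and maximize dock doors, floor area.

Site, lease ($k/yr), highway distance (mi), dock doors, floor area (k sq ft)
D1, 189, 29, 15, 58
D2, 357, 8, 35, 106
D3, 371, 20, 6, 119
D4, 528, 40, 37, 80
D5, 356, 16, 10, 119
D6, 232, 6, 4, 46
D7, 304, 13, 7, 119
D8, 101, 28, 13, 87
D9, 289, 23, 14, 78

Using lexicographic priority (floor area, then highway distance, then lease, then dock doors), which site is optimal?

First maximize floor area: best is 119, kept {D3, D5, D7}.
Then minimize highway distance: best is 13, kept {D7}.

D7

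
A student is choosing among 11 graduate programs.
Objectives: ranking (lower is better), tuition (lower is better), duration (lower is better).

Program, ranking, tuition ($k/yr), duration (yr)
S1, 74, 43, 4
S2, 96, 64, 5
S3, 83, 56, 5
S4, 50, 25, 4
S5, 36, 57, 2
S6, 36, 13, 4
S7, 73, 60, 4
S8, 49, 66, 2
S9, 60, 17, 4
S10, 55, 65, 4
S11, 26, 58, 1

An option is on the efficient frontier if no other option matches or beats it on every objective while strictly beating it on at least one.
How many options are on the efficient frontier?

S1: dominated by S4 (ranking 50≤74, tuition 25≤43, duration 4≤4).
S2: dominated by S1 (ranking 74≤96, tuition 43≤64, duration 4≤5).
S3: dominated by S1 (ranking 74≤83, tuition 43≤56, duration 4≤5).
S4: dominated by S6 (ranking 36≤50, tuition 13≤25, duration 4≤4).
S5: not dominated.
S6: not dominated (best tuition).
S7: dominated by S4 (ranking 50≤73, tuition 25≤60, duration 4≤4).
S8: dominated by S5 (ranking 36≤49, tuition 57≤66, duration 2≤2).
S9: dominated by S6 (ranking 36≤60, tuition 13≤17, duration 4≤4).
S10: dominated by S4 (ranking 50≤55, tuition 25≤65, duration 4≤4).
S11: not dominated (best ranking).
Pareto-optimal: S5, S6, S11 → 3.

3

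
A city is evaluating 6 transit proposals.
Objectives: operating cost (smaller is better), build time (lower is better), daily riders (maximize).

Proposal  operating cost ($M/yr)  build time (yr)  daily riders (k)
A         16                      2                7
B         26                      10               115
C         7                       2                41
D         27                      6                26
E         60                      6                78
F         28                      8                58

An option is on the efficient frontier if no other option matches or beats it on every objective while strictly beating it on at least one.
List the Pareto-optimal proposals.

A: dominated by C (operating cost 7≤16, build time 2≤2, daily riders 41≥7).
B: not dominated (best daily riders).
C: not dominated (best operating cost).
D: dominated by C (operating cost 7≤27, build time 2≤6, daily riders 41≥26).
E: not dominated.
F: not dominated.

B, C, E, F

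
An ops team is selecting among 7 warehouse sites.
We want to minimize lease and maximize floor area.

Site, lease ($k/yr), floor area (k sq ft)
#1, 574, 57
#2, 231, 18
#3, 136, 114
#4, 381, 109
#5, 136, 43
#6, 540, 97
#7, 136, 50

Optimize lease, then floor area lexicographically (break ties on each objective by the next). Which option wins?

First minimize lease: best is 136, kept {#3, #5, #7}.
Then maximize floor area: best is 114, kept {#3}.

#3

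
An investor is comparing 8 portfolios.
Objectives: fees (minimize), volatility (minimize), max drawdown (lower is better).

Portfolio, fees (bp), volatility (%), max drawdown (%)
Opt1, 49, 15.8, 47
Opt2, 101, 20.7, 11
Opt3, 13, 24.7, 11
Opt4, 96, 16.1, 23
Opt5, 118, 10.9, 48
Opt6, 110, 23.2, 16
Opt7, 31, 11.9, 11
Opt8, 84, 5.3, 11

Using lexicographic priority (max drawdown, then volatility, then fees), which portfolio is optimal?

First minimize max drawdown: best is 11, kept {Opt2, Opt3, Opt7, Opt8}.
Then minimize volatility: best is 5.3, kept {Opt8}.

Opt8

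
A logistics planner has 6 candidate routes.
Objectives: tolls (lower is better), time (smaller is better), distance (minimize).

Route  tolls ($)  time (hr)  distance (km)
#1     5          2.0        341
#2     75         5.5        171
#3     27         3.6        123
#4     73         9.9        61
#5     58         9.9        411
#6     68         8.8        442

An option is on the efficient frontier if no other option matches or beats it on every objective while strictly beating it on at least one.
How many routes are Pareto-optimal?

#1: not dominated (best tolls).
#2: dominated by #3 (tolls 27≤75, time 3.6≤5.5, distance 123≤171).
#3: not dominated.
#4: not dominated (best distance).
#5: dominated by #1 (tolls 5≤58, time 2.0≤9.9, distance 341≤411).
#6: dominated by #1 (tolls 5≤68, time 2.0≤8.8, distance 341≤442).
Pareto-optimal: #1, #3, #4 → 3.

3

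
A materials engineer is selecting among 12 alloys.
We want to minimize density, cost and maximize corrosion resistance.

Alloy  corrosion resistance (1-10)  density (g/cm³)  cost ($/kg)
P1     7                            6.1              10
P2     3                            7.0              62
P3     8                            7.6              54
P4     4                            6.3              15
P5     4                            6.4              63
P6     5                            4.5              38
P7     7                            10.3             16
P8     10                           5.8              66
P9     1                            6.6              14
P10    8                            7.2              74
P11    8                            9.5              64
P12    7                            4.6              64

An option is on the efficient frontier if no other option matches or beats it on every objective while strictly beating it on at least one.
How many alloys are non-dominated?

5

P1: not dominated (best cost).
P2: dominated by P1 (corrosion resistance 7≥3, density 6.1≤7.0, cost 10≤62).
P3: not dominated.
P4: dominated by P1 (corrosion resistance 7≥4, density 6.1≤6.3, cost 10≤15).
P5: dominated by P1 (corrosion resistance 7≥4, density 6.1≤6.4, cost 10≤63).
P6: not dominated (best density).
P7: dominated by P1 (corrosion resistance 7≥7, density 6.1≤10.3, cost 10≤16).
P8: not dominated (best corrosion resistance).
P9: dominated by P1 (corrosion resistance 7≥1, density 6.1≤6.6, cost 10≤14).
P10: dominated by P8 (corrosion resistance 10≥8, density 5.8≤7.2, cost 66≤74).
P11: dominated by P3 (corrosion resistance 8≥8, density 7.6≤9.5, cost 54≤64).
P12: not dominated.
Pareto-optimal: P1, P3, P6, P8, P12 → 5.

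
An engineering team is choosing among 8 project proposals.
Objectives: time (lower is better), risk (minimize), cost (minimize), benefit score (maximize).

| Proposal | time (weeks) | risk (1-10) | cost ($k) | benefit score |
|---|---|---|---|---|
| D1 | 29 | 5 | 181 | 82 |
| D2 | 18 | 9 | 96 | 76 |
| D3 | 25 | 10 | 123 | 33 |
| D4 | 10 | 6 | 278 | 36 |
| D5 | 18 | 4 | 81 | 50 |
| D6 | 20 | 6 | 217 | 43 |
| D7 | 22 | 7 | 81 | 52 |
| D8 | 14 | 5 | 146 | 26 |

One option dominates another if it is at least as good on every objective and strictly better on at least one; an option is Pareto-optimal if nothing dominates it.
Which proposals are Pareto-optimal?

D1, D2, D4, D5, D7, D8

D1: not dominated (best benefit score).
D2: not dominated.
D3: dominated by D2 (time 18≤25, risk 9≤10, cost 96≤123, benefit score 76≥33).
D4: not dominated (best time).
D5: not dominated (best risk).
D6: dominated by D5 (time 18≤20, risk 4≤6, cost 81≤217, benefit score 50≥43).
D7: not dominated.
D8: not dominated.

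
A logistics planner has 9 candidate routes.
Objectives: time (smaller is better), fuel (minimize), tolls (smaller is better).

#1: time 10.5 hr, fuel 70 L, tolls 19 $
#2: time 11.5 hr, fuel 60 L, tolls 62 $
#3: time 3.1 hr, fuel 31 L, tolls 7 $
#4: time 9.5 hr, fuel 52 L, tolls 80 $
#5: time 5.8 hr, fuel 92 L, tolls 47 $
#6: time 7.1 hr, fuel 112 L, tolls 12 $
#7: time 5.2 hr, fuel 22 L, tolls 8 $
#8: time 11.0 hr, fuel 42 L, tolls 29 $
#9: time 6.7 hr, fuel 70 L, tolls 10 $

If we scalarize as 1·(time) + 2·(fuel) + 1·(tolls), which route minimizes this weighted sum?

#1: 1·10.5 + 2·70 + 1·19 = 169.5
#2: 1·11.5 + 2·60 + 1·62 = 193.5
#3: 1·3.1 + 2·31 + 1·7 = 72.1
#4: 1·9.5 + 2·52 + 1·80 = 193.5
#5: 1·5.8 + 2·92 + 1·47 = 236.8
#6: 1·7.1 + 2·112 + 1·12 = 243.1
#7: 1·5.2 + 2·22 + 1·8 = 57.2
#8: 1·11.0 + 2·42 + 1·29 = 124.0
#9: 1·6.7 + 2·70 + 1·10 = 156.7
Lowest: #7 at 57.2.

#7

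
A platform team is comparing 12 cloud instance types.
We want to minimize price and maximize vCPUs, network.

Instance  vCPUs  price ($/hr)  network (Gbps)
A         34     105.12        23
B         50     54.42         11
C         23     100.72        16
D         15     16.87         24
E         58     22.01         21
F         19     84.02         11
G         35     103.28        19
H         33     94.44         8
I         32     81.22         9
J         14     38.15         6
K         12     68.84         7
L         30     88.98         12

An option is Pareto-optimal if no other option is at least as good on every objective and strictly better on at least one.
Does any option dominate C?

E vs C: vCPUs 58≥23, price 22.01≤100.72, network 21≥16 — E is at least as good on every objective and strictly better on at least one, so E dominates C.

Yes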